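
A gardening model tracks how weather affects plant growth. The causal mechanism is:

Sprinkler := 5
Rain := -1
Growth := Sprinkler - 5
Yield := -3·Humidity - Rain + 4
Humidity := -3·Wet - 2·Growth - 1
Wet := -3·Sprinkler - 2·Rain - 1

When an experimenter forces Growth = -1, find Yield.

Under do(Growth=-1), the mechanism Growth := Sprinkler - 5 is discarded; Growth is fixed at -1.
Wet = -3·Sprinkler - 2·Rain - 1  [with Sprinkler=5, Rain=-1]  = -14
Humidity = -3·Wet - 2·Growth - 1  [with Wet=-14, Growth=-1]  = 43
Yield = -3·Humidity - Rain + 4  [with Humidity=43, Rain=-1]  = -124

-124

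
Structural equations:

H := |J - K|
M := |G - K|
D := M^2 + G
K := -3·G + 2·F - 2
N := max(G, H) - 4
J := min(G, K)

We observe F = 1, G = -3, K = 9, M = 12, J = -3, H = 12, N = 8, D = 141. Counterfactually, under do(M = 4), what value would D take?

do(M=4) replaces the equation M := |G - K| with the constant M = 4.
D = M^2 + G  [with M=4, G=-3]  = 13

13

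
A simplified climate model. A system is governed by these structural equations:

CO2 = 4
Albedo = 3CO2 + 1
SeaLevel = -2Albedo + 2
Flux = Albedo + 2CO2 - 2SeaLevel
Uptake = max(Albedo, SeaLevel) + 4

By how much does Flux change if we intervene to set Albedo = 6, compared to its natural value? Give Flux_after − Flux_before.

Under do(Albedo=6), the mechanism Albedo = 3CO2 + 1 is discarded; Albedo is fixed at 6.
SeaLevel = -2Albedo + 2  [with Albedo=6]  = -10
Flux = Albedo + 2CO2 - 2SeaLevel  [with Albedo=6, CO2=4, SeaLevel=-10]  = 34
Without intervention: Albedo = 3CO2 + 1  [with CO2=4]  = 13; SeaLevel = -2Albedo + 2  [with Albedo=13]  = -24; Flux = Albedo + 2CO2 - 2SeaLevel  [with Albedo=13, CO2=4, SeaLevel=-24]  = 69.
Change = 34 − 69 = -35.

-35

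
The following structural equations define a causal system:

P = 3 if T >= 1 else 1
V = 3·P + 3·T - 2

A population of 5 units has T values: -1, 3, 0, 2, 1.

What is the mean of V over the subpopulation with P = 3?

Observing P=3 restricts to units where P's equation naturally yields 3: T ∈ {3, 2, 1}. In that subpopulation V = 16, 13, 10, mean 13.

13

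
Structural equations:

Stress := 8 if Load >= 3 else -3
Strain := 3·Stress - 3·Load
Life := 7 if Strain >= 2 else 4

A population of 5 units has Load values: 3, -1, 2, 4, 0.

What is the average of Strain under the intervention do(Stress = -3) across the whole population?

-13.8

Under do(Stress=-3), Stress's equation is replaced by Stress=-3 for every unit. Per-unit Strain: -18, -6, -15, -21, -9. Mean = -13.8.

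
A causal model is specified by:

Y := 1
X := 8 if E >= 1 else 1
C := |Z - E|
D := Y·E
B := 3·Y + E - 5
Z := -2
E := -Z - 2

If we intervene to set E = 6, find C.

The intervention breaks the incoming arrows to E: E := -Z - 2 no longer applies, and E = 6.
C = |Z - E|  [with Z=-2, E=6]  = 8

8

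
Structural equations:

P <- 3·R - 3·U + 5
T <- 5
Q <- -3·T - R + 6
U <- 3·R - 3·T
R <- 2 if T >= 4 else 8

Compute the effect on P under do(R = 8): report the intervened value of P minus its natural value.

Under do(R=8), the mechanism R <- 2 if T >= 4 else 8 is discarded; R is fixed at 8.
U = 3·R - 3·T  [with R=8, T=5]  = 9
P = 3·R - 3·U + 5  [with R=8, U=9]  = 2
Without intervention: R = 2 if T >= 4 else 8  [with T=5]  = 2; U = 3·R - 3·T  [with R=2, T=5]  = -9; P = 3·R - 3·U + 5  [with R=2, U=-9]  = 38.
Change = 2 − 38 = -36.

-36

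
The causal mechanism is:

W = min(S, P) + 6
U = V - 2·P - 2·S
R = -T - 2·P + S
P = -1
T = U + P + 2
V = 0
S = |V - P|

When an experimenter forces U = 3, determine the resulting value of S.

Under do(U=3), the mechanism U = V - 2·P - 2·S is discarded; U is fixed at 3.
Since S is not a descendant of the intervened variable, it is unaffected.
S = |V - P|  [with V=0, P=-1]  = 1

1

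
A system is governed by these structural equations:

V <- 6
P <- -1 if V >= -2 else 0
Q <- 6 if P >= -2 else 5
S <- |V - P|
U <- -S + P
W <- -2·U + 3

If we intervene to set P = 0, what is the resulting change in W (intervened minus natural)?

Under do(P=0), the mechanism P <- -1 if V >= -2 else 0 is discarded; P is fixed at 0.
S = |V - P|  [with V=6, P=0]  = 6
U = -S + P  [with S=6, P=0]  = -6
W = -2·U + 3  [with U=-6]  = 15
Without intervention: P = -1 if V >= -2 else 0  [with V=6]  = -1; S = |V - P|  [with V=6, P=-1]  = 7; U = -S + P  [with S=7, P=-1]  = -8; W = -2·U + 3  [with U=-8]  = 19.
Change = 15 − 19 = -4.

-4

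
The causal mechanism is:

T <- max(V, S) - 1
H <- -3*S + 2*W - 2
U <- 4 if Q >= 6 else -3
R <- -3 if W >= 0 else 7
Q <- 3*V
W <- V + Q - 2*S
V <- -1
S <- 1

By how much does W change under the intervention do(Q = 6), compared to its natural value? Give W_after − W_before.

9

do(Q=6) replaces the equation Q <- 3*V with the constant Q = 6.
W = V + Q - 2*S  [with V=-1, Q=6, S=1]  = 3
Without intervention: Q = 3*V  [with V=-1]  = -3; W = V + Q - 2*S  [with V=-1, Q=-3, S=1]  = -6.
Change = 3 − (-6) = 9.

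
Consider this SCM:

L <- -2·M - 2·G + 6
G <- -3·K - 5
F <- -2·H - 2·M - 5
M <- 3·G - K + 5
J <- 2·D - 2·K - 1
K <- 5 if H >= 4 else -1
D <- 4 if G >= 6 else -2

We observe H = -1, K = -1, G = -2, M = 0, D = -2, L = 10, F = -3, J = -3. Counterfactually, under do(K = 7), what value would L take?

Under do(K=7), the mechanism K <- 5 if H >= 4 else -1 is discarded; K is fixed at 7.
G = -3·K - 5  [with K=7]  = -26
M = 3·G - K + 5  [with G=-26, K=7]  = -80
L = -2·M - 2·G + 6  [with M=-80, G=-26]  = 218

218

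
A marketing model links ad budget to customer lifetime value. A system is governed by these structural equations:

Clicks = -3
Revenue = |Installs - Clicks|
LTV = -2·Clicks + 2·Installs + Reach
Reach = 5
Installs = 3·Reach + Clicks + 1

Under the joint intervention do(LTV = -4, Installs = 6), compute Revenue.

9

Under do(LTV = -4, Installs = 6), each intervened variable's structural equation is replaced by its fixed value.
Revenue = |Installs - Clicks|  [with Installs=6, Clicks=-3]  = 9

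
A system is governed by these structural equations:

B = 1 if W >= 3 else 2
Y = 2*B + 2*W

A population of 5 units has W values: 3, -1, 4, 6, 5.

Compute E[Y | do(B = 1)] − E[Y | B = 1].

Every unit gets B=1 under the intervention. Y values become 8, 0, 10, 14, 12; E[Y|do(B=1)] = 8.8.
Observing B=1 restricts to units where B's equation naturally yields 1: W ∈ {3, 4, 6, 5}. In that subpopulation Y = 8, 10, 14, 12, mean 11.
Difference = 8.8 − 11 = -2.2.

-2.2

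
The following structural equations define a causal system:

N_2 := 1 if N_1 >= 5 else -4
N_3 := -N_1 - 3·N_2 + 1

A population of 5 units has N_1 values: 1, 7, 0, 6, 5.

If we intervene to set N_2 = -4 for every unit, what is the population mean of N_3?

9.2

Under do(N_2=-4), N_2's equation is replaced by N_2=-4 for every unit. Per-unit N_3: 12, 6, 13, 7, 8. Mean = 9.2.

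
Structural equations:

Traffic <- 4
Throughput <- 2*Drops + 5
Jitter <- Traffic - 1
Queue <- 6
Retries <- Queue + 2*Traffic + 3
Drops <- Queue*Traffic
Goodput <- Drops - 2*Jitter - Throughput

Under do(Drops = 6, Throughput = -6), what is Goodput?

Under do(Drops = 6, Throughput = -6), each intervened variable's structural equation is replaced by its fixed value.
Jitter = Traffic - 1  [with Traffic=4]  = 3
Goodput = Drops - 2*Jitter - Throughput  [with Drops=6, Jitter=3, Throughput=-6]  = 6

6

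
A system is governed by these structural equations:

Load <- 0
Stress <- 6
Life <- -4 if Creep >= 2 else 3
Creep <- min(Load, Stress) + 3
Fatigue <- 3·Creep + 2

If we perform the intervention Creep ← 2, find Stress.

Under do(Creep=2), the mechanism Creep <- min(Load, Stress) + 3 is discarded; Creep is fixed at 2.
Since Stress is not a descendant of the intervened variable, it is unaffected.

6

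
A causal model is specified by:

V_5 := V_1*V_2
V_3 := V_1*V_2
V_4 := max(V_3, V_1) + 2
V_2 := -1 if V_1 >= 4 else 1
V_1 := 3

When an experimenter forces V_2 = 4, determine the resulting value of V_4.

14

Under do(V_2=4), the mechanism V_2 := -1 if V_1 >= 4 else 1 is discarded; V_2 is fixed at 4.
V_3 = V_1*V_2  [with V_1=3, V_2=4]  = 12
V_4 = max(V_3, V_1) + 2  [with V_3=12, V_1=3]  = 14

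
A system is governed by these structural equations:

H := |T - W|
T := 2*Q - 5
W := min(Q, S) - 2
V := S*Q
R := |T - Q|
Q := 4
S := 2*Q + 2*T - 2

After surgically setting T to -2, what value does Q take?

Under do(T=-2), the mechanism T := 2*Q - 5 is discarded; T is fixed at -2.
Q is not downstream of the intervention, so its value is determined by the original equations.

4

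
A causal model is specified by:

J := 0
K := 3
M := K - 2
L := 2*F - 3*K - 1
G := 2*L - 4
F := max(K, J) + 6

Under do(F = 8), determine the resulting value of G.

8

do(F=8) replaces the equation F := max(K, J) + 6 with the constant F = 8.
L = 2*F - 3*K - 1  [with F=8, K=3]  = 6
G = 2*L - 4  [with L=6]  = 8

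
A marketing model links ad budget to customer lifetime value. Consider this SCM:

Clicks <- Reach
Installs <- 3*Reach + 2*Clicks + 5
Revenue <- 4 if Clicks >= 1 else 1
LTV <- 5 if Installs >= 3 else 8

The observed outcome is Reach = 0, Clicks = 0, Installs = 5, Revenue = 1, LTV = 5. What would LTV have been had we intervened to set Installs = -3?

8

do(Installs=-3) replaces the equation Installs <- 3*Reach + 2*Clicks + 5 with the constant Installs = -3.
LTV = 5 if Installs >= 3 else 8  [with Installs=-3]  = 8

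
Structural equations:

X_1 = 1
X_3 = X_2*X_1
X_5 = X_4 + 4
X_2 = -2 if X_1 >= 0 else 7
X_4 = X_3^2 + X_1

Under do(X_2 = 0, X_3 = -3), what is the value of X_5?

Under do(X_2 = 0, X_3 = -3), each intervened variable's structural equation is replaced by its fixed value.
X_4 = X_3^2 + X_1  [with X_3=-3, X_1=1]  = 10
X_5 = X_4 + 4  [with X_4=10]  = 14

14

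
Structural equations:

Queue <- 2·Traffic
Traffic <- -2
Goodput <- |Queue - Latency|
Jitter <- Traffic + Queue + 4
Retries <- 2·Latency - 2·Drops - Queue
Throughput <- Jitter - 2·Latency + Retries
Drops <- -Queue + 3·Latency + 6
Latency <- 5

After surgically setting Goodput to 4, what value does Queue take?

Under do(Goodput=4), the mechanism Goodput <- |Queue - Latency| is discarded; Goodput is fixed at 4.
No directed path runs from Goodput to Queue, so Queue keeps its natural value.
Queue = 2·Traffic  [with Traffic=-2]  = -4

-4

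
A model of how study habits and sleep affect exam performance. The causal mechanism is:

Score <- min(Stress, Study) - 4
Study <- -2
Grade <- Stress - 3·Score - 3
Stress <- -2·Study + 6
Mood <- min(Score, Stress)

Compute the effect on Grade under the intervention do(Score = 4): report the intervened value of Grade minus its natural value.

-30

do(Score=4) replaces the equation Score <- min(Stress, Study) - 4 with the constant Score = 4.
Stress = -2·Study + 6  [with Study=-2]  = 10
Grade = Stress - 3·Score - 3  [with Stress=10, Score=4]  = -5
Without intervention: Stress = -2·Study + 6  [with Study=-2]  = 10; Score = min(Stress, Study) - 4  [with Stress=10, Study=-2]  = -6; Grade = Stress - 3·Score - 3  [with Stress=10, Score=-6]  = 25.
Change = -5 − 25 = -30.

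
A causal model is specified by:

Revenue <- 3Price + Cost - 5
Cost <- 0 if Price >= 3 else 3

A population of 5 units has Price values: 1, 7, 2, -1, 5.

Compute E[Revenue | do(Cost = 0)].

Under do(Cost=0), Cost's equation is replaced by Cost=0 for every unit. Per-unit Revenue: -2, 16, 1, -8, 10. Mean = 3.4.

3.4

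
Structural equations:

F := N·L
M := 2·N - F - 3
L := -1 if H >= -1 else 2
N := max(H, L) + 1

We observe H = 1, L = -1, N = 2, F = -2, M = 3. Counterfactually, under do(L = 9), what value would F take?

90

Under do(L=9), the mechanism L := -1 if H >= -1 else 2 is discarded; L is fixed at 9.
N = max(H, L) + 1  [with H=1, L=9]  = 10
F = N·L  [with N=10, L=9]  = 90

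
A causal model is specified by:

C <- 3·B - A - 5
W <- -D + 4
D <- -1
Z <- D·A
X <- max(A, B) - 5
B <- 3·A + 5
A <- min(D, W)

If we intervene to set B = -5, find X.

-6

Intervening sets B = -5 and removes its equation (B <- 3·A + 5).
W = -D + 4  [with D=-1]  = 5
A = min(D, W)  [with D=-1, W=5]  = -1
X = max(A, B) - 5  [with A=-1, B=-5]  = -6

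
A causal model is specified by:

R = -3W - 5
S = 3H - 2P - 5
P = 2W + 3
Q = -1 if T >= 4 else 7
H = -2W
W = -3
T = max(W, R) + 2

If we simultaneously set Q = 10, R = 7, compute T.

The joint intervention fixes Q = 10, R = 7, removing each variable's own equation.
T = max(W, R) + 2  [with W=-3, R=7]  = 9

9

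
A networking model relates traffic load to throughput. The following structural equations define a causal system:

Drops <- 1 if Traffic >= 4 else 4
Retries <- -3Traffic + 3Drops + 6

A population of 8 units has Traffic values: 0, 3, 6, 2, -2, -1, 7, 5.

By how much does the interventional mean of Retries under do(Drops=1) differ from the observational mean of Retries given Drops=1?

do(Drops=1) breaks Drops's dependence on Traffic. With Drops=1 fixed, Retries across the units is 9, 0, -9, 3, 15, 12, -12, -6, mean 1.5.
Conditioning on Drops=1 selects the 3 unit(s) with Traffic ∈ {6, 7, 5}. Their Retries values: -9, -12, -6. Mean = -9.
Difference = 1.5 − (-9) = 10.5.

10.5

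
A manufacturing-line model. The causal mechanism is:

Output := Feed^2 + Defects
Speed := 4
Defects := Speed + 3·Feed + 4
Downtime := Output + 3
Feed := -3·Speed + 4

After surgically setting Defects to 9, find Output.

The intervention breaks the incoming arrows to Defects: Defects := Speed + 3·Feed + 4 no longer applies, and Defects = 9.
Feed = -3·Speed + 4  [with Speed=4]  = -8
Output = Feed^2 + Defects  [with Feed=-8, Defects=9]  = 73

73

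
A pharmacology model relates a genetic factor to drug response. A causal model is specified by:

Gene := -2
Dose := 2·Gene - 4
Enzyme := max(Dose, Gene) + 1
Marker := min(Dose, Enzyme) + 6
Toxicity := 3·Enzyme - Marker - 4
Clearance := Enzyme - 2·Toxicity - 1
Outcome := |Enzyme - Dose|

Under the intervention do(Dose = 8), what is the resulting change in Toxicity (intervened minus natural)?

14

do(Dose=8) replaces the equation Dose := 2·Gene - 4 with the constant Dose = 8.
Enzyme = max(Dose, Gene) + 1  [with Dose=8, Gene=-2]  = 9
Marker = min(Dose, Enzyme) + 6  [with Dose=8, Enzyme=9]  = 14
Toxicity = 3·Enzyme - Marker - 4  [with Enzyme=9, Marker=14]  = 9
Without intervention: Dose = 2·Gene - 4  [with Gene=-2]  = -8; Enzyme = max(Dose, Gene) + 1  [with Dose=-8, Gene=-2]  = -1; Marker = min(Dose, Enzyme) + 6  [with Dose=-8, Enzyme=-1]  = -2; Toxicity = 3·Enzyme - Marker - 4  [with Enzyme=-1, Marker=-2]  = -5.
Change = 9 − (-5) = 14.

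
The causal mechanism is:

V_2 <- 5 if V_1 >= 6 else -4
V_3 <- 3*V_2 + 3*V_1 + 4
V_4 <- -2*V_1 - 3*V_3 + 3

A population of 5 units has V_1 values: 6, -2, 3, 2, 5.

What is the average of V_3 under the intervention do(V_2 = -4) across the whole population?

0.4

do(V_2=-4) breaks V_2's dependence on V_1. With V_2=-4 fixed, V_3 across the units is 10, -14, 1, -2, 7, mean 0.4.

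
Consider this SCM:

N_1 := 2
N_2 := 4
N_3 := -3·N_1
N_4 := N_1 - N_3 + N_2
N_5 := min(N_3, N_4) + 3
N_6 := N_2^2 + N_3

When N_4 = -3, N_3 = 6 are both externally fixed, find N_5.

The joint intervention fixes N_4 = -3, N_3 = 6, removing each variable's own equation.
N_5 = min(N_3, N_4) + 3  [with N_3=6, N_4=-3]  = 0

0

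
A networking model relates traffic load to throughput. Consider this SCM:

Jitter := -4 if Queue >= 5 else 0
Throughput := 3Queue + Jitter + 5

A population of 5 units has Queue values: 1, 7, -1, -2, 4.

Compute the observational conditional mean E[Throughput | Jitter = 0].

6.5

Observing Jitter=0 restricts to units where Jitter's equation naturally yields 0: Queue ∈ {1, -1, -2, 4}. In that subpopulation Throughput = 8, 2, -1, 17, mean 6.5.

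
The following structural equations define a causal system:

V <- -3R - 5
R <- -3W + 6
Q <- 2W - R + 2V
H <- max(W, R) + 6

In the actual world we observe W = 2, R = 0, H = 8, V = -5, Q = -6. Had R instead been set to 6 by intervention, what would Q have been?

-48

do(R=6) replaces the equation R <- -3W + 6 with the constant R = 6.
V = -3R - 5  [with R=6]  = -23
Q = 2W - R + 2V  [with W=2, R=6, V=-23]  = -48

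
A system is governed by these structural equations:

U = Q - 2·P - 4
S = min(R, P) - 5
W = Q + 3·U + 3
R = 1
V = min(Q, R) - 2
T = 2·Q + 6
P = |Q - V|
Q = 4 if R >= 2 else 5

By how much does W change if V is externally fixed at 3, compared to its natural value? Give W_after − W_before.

24

The intervention breaks the incoming arrows to V: V = min(Q, R) - 2 no longer applies, and V = 3.
Q = 4 if R >= 2 else 5  [with R=1]  = 5
P = |Q - V|  [with Q=5, V=3]  = 2
U = Q - 2·P - 4  [with Q=5, P=2]  = -3
W = Q + 3·U + 3  [with Q=5, U=-3]  = -1
Without intervention: Q = 4 if R >= 2 else 5  [with R=1]  = 5; V = min(Q, R) - 2  [with Q=5, R=1]  = -1; P = |Q - V|  [with Q=5, V=-1]  = 6; U = Q - 2·P - 4  [with Q=5, P=6]  = -11; W = Q + 3·U + 3  [with Q=5, U=-11]  = -25.
Change = -1 − (-25) = 24.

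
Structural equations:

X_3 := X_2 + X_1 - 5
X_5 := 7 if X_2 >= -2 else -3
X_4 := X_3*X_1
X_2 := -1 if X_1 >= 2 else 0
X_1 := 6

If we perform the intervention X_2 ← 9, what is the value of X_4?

60

Under do(X_2=9), the mechanism X_2 := -1 if X_1 >= 2 else 0 is discarded; X_2 is fixed at 9.
X_3 = X_2 + X_1 - 5  [with X_2=9, X_1=6]  = 10
X_4 = X_3*X_1  [with X_3=10, X_1=6]  = 60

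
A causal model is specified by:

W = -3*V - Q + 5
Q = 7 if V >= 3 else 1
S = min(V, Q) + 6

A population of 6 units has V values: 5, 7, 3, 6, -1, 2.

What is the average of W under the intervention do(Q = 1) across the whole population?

-7

Every unit gets Q=1 under the intervention. W values become -11, -17, -5, -14, 7, -2; E[W|do(Q=1)] = -7.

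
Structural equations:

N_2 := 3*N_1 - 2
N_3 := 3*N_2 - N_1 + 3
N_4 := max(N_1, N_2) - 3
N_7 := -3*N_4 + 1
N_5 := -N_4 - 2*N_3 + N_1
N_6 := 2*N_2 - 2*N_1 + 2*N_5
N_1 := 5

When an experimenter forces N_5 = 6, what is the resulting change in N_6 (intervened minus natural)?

The intervention breaks the incoming arrows to N_5: N_5 := -N_4 - 2*N_3 + N_1 no longer applies, and N_5 = 6.
N_2 = 3*N_1 - 2  [with N_1=5]  = 13
N_6 = 2*N_2 - 2*N_1 + 2*N_5  [with N_2=13, N_1=5, N_5=6]  = 28
Without intervention: N_2 = 3*N_1 - 2  [with N_1=5]  = 13; N_3 = 3*N_2 - N_1 + 3  [with N_2=13, N_1=5]  = 37; N_4 = max(N_1, N_2) - 3  [with N_1=5, N_2=13]  = 10; N_5 = -N_4 - 2*N_3 + N_1  [with N_4=10, N_3=37, N_1=5]  = -79; N_6 = 2*N_2 - 2*N_1 + 2*N_5  [with N_2=13, N_1=5, N_5=-79]  = -142.
Change = 28 − (-142) = 170.

170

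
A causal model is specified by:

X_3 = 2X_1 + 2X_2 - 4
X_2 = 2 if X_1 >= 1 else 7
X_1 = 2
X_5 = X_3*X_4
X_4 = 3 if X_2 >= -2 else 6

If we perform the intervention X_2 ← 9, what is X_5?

54

do(X_2=9) replaces the equation X_2 = 2 if X_1 >= 1 else 7 with the constant X_2 = 9.
X_3 = 2X_1 + 2X_2 - 4  [with X_1=2, X_2=9]  = 18
X_4 = 3 if X_2 >= -2 else 6  [with X_2=9]  = 3
X_5 = X_3*X_4  [with X_3=18, X_4=3]  = 54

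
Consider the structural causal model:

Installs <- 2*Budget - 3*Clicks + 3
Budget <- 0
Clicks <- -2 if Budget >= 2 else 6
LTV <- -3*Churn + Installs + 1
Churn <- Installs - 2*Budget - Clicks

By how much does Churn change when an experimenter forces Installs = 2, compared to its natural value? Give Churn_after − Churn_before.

The intervention breaks the incoming arrows to Installs: Installs <- 2*Budget - 3*Clicks + 3 no longer applies, and Installs = 2.
Clicks = -2 if Budget >= 2 else 6  [with Budget=0]  = 6
Churn = Installs - 2*Budget - Clicks  [with Installs=2, Budget=0, Clicks=6]  = -4
Without intervention: Clicks = -2 if Budget >= 2 else 6  [with Budget=0]  = 6; Installs = 2*Budget - 3*Clicks + 3  [with Budget=0, Clicks=6]  = -15; Churn = Installs - 2*Budget - Clicks  [with Installs=-15, Budget=0, Clicks=6]  = -21.
Change = -4 − (-21) = 17.

17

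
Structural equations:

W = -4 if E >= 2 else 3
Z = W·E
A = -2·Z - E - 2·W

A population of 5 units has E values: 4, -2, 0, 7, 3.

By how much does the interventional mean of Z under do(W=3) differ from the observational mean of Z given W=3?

10.2

Every unit gets W=3 under the intervention. Z values become 12, -6, 0, 21, 9; E[Z|do(W=3)] = 7.2.
Conditioning on W=3 selects the 2 unit(s) with E ∈ {-2, 0}. Their Z values: -6, 0. Mean = -3.
Difference = 7.2 − (-3) = 10.2.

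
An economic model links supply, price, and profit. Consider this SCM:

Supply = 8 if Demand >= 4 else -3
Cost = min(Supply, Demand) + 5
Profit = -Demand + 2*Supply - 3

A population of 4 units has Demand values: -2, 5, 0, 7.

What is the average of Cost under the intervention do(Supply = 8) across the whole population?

The intervention sets Supply=8 in all 4 units regardless of Demand. Recomputing Cost per unit gives 3, 10, 5, 12; average 7.5.

7.5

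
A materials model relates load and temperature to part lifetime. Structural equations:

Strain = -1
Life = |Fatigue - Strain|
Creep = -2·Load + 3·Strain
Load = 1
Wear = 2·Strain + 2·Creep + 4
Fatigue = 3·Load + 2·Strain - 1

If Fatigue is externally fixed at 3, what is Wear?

The intervention breaks the incoming arrows to Fatigue: Fatigue = 3·Load + 2·Strain - 1 no longer applies, and Fatigue = 3.
Since Wear is not a descendant of the intervened variable, it is unaffected.
Creep = -2·Load + 3·Strain  [with Load=1, Strain=-1]  = -5
Wear = 2·Strain + 2·Creep + 4  [with Strain=-1, Creep=-5]  = -8

-8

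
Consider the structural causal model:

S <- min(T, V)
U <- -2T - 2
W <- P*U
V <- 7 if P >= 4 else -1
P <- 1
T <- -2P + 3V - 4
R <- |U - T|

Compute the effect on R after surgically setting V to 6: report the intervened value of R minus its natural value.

Under do(V=6), the mechanism V <- 7 if P >= 4 else -1 is discarded; V is fixed at 6.
T = -2P + 3V - 4  [with P=1, V=6]  = 12
U = -2T - 2  [with T=12]  = -26
R = |U - T|  [with U=-26, T=12]  = 38
Without intervention: V = 7 if P >= 4 else -1  [with P=1]  = -1; T = -2P + 3V - 4  [with P=1, V=-1]  = -9; U = -2T - 2  [with T=-9]  = 16; R = |U - T|  [with U=16, T=-9]  = 25.
Change = 38 − 25 = 13.

13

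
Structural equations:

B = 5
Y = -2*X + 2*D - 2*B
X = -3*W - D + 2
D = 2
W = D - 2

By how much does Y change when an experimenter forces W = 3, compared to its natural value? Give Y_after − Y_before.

do(W=3) replaces the equation W = D - 2 with the constant W = 3.
X = -3*W - D + 2  [with W=3, D=2]  = -9
Y = -2*X + 2*D - 2*B  [with X=-9, D=2, B=5]  = 12
Without intervention: W = D - 2  [with D=2]  = 0; X = -3*W - D + 2  [with W=0, D=2]  = 0; Y = -2*X + 2*D - 2*B  [with X=0, D=2, B=5]  = -6.
Change = 12 − (-6) = 18.

18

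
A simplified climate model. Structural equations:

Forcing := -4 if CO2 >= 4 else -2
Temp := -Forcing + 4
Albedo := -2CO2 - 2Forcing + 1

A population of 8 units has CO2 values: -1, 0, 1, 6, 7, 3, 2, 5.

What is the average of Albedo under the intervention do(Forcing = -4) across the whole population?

3.25

Every unit gets Forcing=-4 under the intervention. Albedo values become 11, 9, 7, -3, -5, 3, 5, -1; E[Albedo|do(Forcing=-4)] = 3.25.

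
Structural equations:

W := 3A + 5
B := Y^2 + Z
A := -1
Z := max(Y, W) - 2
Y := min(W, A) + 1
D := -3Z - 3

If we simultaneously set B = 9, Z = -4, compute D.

9

Setting B = 9, Z = -4 by intervention discards those variables' equations.
D = -3Z - 3  [with Z=-4]  = 9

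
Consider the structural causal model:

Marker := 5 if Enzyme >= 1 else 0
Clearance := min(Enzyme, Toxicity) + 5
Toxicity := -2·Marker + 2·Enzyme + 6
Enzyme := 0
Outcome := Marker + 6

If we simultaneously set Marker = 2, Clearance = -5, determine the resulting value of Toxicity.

The joint intervention fixes Marker = 2, Clearance = -5, removing each variable's own equation.
Toxicity = -2·Marker + 2·Enzyme + 6  [with Marker=2, Enzyme=0]  = 2

2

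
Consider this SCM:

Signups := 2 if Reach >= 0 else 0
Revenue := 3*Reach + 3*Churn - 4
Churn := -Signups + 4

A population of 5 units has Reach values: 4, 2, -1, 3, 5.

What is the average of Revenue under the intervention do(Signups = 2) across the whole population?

9.8

The intervention sets Signups=2 in all 5 units regardless of Reach. Recomputing Revenue per unit gives 14, 8, -1, 11, 17; average 9.8.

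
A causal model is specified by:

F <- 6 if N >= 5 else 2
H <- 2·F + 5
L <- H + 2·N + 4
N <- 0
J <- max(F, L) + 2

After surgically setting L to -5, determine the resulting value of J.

4

Intervening sets L = -5 and removes its equation (L <- H + 2·N + 4).
F = 6 if N >= 5 else 2  [with N=0]  = 2
J = max(F, L) + 2  [with F=2, L=-5]  = 4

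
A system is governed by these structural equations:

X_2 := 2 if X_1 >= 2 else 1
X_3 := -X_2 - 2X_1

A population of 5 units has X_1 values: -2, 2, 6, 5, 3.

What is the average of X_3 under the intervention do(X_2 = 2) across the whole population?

-7.6

Every unit gets X_2=2 under the intervention. X_3 values become 2, -6, -14, -12, -8; E[X_3|do(X_2=2)] = -7.6.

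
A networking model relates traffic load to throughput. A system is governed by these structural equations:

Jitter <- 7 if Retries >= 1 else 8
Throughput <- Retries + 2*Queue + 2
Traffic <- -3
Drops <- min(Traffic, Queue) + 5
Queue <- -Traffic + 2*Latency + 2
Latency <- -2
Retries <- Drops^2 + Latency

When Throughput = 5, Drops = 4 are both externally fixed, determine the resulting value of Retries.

Under do(Throughput = 5, Drops = 4), each intervened variable's structural equation is replaced by its fixed value.
Retries = Drops^2 + Latency  [with Drops=4, Latency=-2]  = 14

14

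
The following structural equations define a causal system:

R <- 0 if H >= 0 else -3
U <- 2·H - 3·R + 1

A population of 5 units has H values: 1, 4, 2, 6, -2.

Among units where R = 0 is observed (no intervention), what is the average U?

7.5

Observing R=0 restricts to units where R's equation naturally yields 0: H ∈ {1, 4, 2, 6}. In that subpopulation U = 3, 9, 5, 13, mean 7.5.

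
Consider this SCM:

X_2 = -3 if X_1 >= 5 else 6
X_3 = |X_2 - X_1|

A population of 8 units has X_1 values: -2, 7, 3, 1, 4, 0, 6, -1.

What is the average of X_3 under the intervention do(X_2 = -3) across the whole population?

5.25

The intervention sets X_2=-3 in all 8 units regardless of X_1. Recomputing X_3 per unit gives 1, 10, 6, 4, 7, 3, 9, 2; average 5.25.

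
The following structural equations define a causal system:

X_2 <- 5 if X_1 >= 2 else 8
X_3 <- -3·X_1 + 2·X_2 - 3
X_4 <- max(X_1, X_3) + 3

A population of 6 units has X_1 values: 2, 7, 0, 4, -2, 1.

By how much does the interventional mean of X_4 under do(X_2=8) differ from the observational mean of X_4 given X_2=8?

Every unit gets X_2=8 under the intervention. X_4 values become 10, 10, 16, 7, 22, 13; E[X_4|do(X_2=8)] = 13.
E[X_4|X_2=8] averages over only the 3 units with X_2=8 (X_1 = 0, -2, 1): X_4 = 16, 22, 13, mean 17.
Difference = 13 − 17 = -4.

-4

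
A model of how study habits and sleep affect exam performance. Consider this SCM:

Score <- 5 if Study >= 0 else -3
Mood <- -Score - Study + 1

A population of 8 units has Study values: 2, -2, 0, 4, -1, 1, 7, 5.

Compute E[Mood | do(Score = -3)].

do(Score=-3) breaks Score's dependence on Study. With Score=-3 fixed, Mood across the units is 2, 6, 4, 0, 5, 3, -3, -1, mean 2.

2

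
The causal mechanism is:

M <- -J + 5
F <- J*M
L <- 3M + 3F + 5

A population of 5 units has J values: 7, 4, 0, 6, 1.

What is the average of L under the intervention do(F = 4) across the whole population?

21.2

Under do(F=4), F's equation is replaced by F=4 for every unit. Per-unit L: 11, 20, 32, 14, 29. Mean = 21.2.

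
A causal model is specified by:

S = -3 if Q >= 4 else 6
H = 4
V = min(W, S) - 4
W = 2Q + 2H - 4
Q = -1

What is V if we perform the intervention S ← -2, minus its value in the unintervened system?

Intervening sets S = -2 and removes its equation (S = -3 if Q >= 4 else 6).
W = 2Q + 2H - 4  [with Q=-1, H=4]  = 2
V = min(W, S) - 4  [with W=2, S=-2]  = -6
Without intervention: W = 2Q + 2H - 4  [with Q=-1, H=4]  = 2; S = -3 if Q >= 4 else 6  [with Q=-1]  = 6; V = min(W, S) - 4  [with W=2, S=6]  = -2.
Change = -6 − (-2) = -4.

-4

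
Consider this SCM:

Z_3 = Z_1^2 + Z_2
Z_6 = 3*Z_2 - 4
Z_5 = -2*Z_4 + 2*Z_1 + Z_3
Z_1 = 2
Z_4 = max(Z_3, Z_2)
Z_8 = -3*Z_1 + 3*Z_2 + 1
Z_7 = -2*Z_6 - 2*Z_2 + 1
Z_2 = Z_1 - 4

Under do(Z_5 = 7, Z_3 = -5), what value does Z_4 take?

-2

Under do(Z_5 = 7, Z_3 = -5), each intervened variable's structural equation is replaced by its fixed value.
Z_2 = Z_1 - 4  [with Z_1=2]  = -2
Z_4 = max(Z_3, Z_2)  [with Z_3=-5, Z_2=-2]  = -2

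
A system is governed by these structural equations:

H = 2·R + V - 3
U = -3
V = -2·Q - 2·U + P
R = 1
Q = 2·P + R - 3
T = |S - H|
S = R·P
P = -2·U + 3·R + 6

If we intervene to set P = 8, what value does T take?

The intervention breaks the incoming arrows to P: P = -2·U + 3·R + 6 no longer applies, and P = 8.
Q = 2·P + R - 3  [with P=8, R=1]  = 14
S = R·P  [with R=1, P=8]  = 8
V = -2·Q - 2·U + P  [with Q=14, U=-3, P=8]  = -14
H = 2·R + V - 3  [with R=1, V=-14]  = -15
T = |S - H|  [with S=8, H=-15]  = 23

23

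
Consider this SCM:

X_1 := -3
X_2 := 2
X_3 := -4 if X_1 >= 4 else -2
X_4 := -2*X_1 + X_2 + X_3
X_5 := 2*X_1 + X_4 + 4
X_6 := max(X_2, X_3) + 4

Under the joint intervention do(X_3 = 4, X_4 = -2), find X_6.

8

Setting X_3 = 4, X_4 = -2 by intervention discards those variables' equations.
X_6 = max(X_2, X_3) + 4  [with X_2=2, X_3=4]  = 8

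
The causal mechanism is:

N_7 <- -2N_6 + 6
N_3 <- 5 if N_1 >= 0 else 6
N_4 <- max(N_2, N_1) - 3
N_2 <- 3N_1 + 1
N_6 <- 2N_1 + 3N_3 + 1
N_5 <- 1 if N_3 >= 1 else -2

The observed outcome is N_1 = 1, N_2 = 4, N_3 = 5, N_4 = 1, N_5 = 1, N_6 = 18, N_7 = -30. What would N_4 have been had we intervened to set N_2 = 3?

0

Under do(N_2=3), the mechanism N_2 <- 3N_1 + 1 is discarded; N_2 is fixed at 3.
N_4 = max(N_2, N_1) - 3  [with N_2=3, N_1=1]  = 0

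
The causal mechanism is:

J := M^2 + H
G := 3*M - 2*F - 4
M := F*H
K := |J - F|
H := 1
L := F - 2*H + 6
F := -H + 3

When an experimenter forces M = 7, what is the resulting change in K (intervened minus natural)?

45

do(M=7) replaces the equation M := F*H with the constant M = 7.
F = -H + 3  [with H=1]  = 2
J = M^2 + H  [with M=7, H=1]  = 50
K = |J - F|  [with J=50, F=2]  = 48
Without intervention: F = -H + 3  [with H=1]  = 2; M = F*H  [with F=2, H=1]  = 2; J = M^2 + H  [with M=2, H=1]  = 5; K = |J - F|  [with J=5, F=2]  = 3.
Change = 48 − 3 = 45.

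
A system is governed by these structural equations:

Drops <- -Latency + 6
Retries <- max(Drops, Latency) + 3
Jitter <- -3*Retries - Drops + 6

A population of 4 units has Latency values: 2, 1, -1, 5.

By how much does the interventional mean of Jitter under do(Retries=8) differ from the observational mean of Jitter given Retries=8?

Every unit gets Retries=8 under the intervention. Jitter values become -22, -23, -25, -19; E[Jitter|do(Retries=8)] = -22.25.
Conditioning on Retries=8 selects the 2 unit(s) with Latency ∈ {1, 5}. Their Jitter values: -23, -19. Mean = -21.
Difference = -22.25 − (-21) = -1.25.

-1.25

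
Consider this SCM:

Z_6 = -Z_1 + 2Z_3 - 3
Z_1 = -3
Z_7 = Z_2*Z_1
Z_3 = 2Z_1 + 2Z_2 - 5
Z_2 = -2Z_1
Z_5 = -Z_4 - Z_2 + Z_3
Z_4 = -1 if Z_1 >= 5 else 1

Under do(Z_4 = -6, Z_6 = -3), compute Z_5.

Setting Z_4 = -6, Z_6 = -3 by intervention discards those variables' equations.
Z_2 = -2Z_1  [with Z_1=-3]  = 6
Z_3 = 2Z_1 + 2Z_2 - 5  [with Z_1=-3, Z_2=6]  = 1
Z_5 = -Z_4 - Z_2 + Z_3  [with Z_4=-6, Z_2=6, Z_3=1]  = 1

1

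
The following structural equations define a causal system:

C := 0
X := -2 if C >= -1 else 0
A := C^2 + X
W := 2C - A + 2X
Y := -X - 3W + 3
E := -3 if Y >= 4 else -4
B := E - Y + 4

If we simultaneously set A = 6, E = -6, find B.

Under do(A = 6, E = -6), each intervened variable's structural equation is replaced by its fixed value.
X = -2 if C >= -1 else 0  [with C=0]  = -2
W = 2C - A + 2X  [with C=0, A=6, X=-2]  = -10
Y = -X - 3W + 3  [with X=-2, W=-10]  = 35
B = E - Y + 4  [with E=-6, Y=35]  = -37

-37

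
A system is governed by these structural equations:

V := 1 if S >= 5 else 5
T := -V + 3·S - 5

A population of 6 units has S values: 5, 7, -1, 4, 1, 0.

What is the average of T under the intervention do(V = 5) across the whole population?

-2

Under do(V=5), V's equation is replaced by V=5 for every unit. Per-unit T: 5, 11, -13, 2, -7, -10. Mean = -2.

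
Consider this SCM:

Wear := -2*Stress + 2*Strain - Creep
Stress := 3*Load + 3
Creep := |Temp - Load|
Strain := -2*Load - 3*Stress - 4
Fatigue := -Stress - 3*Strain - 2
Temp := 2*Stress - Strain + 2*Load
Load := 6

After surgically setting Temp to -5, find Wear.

Under do(Temp=-5), the mechanism Temp := 2*Stress - Strain + 2*Load is discarded; Temp is fixed at -5.
Stress = 3*Load + 3  [with Load=6]  = 21
Strain = -2*Load - 3*Stress - 4  [with Load=6, Stress=21]  = -79
Creep = |Temp - Load|  [with Temp=-5, Load=6]  = 11
Wear = -2*Stress + 2*Strain - Creep  [with Stress=21, Strain=-79, Creep=11]  = -211

-211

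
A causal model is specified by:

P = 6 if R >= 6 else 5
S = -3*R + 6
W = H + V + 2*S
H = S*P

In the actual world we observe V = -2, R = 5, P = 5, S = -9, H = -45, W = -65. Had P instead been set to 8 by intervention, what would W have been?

-92

The intervention breaks the incoming arrows to P: P = 6 if R >= 6 else 5 no longer applies, and P = 8.
S = -3*R + 6  [with R=5]  = -9
H = S*P  [with S=-9, P=8]  = -72
W = H + V + 2*S  [with H=-72, V=-2, S=-9]  = -92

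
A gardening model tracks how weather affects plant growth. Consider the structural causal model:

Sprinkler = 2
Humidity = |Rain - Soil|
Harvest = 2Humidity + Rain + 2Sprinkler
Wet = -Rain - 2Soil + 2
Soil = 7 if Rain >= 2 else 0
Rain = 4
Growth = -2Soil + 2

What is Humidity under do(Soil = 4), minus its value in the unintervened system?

-3

The intervention breaks the incoming arrows to Soil: Soil = 7 if Rain >= 2 else 0 no longer applies, and Soil = 4.
Humidity = |Rain - Soil|  [with Rain=4, Soil=4]  = 0
Without intervention: Soil = 7 if Rain >= 2 else 0  [with Rain=4]  = 7; Humidity = |Rain - Soil|  [with Rain=4, Soil=7]  = 3.
Change = 0 − 3 = -3.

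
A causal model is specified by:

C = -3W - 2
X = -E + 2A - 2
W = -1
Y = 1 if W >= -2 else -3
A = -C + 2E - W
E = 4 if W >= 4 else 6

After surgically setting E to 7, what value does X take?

do(E=7) replaces the equation E = 4 if W >= 4 else 6 with the constant E = 7.
C = -3W - 2  [with W=-1]  = 1
A = -C + 2E - W  [with C=1, E=7, W=-1]  = 14
X = -E + 2A - 2  [with E=7, A=14]  = 19

19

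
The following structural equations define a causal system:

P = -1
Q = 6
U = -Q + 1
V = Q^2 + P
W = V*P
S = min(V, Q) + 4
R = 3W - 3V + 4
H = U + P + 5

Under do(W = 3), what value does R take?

Under do(W=3), the mechanism W = V*P is discarded; W is fixed at 3.
V = Q^2 + P  [with Q=6, P=-1]  = 35
R = 3W - 3V + 4  [with W=3, V=35]  = -92

-92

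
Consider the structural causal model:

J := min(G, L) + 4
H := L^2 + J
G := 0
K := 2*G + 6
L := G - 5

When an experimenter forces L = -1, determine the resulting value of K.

Under do(L=-1), the mechanism L := G - 5 is discarded; L is fixed at -1.
Since K is not a descendant of the intervened variable, it is unaffected.
K = 2*G + 6  [with G=0]  = 6

6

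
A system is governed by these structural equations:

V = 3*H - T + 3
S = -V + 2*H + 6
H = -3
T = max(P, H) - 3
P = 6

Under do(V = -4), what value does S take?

Intervening sets V = -4 and removes its equation (V = 3*H - T + 3).
S = -V + 2*H + 6  [with V=-4, H=-3]  = 4

4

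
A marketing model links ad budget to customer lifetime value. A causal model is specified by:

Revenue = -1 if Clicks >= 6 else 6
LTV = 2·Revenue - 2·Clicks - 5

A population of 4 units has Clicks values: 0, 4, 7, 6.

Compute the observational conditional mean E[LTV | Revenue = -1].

-20

E[LTV|Revenue=-1] averages over only the 2 units with Revenue=-1 (Clicks = 7, 6): LTV = -21, -19, mean -20.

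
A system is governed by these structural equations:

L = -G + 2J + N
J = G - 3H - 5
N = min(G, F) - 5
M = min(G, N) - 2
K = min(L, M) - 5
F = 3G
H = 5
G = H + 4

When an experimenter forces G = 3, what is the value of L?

-39

Under do(G=3), the mechanism G = H + 4 is discarded; G is fixed at 3.
F = 3G  [with G=3]  = 9
N = min(G, F) - 5  [with G=3, F=9]  = -2
J = G - 3H - 5  [with G=3, H=5]  = -17
L = -G + 2J + N  [with G=3, J=-17, N=-2]  = -39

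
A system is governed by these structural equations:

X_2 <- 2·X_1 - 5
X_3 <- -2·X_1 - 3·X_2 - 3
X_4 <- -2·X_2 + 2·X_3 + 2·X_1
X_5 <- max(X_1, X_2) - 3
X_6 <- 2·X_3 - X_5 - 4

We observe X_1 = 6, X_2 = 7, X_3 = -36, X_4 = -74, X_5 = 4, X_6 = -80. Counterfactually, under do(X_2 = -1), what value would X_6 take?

Under do(X_2=-1), the mechanism X_2 <- 2·X_1 - 5 is discarded; X_2 is fixed at -1.
X_3 = -2·X_1 - 3·X_2 - 3  [with X_1=6, X_2=-1]  = -12
X_5 = max(X_1, X_2) - 3  [with X_1=6, X_2=-1]  = 3
X_6 = 2·X_3 - X_5 - 4  [with X_3=-12, X_5=3]  = -31

-31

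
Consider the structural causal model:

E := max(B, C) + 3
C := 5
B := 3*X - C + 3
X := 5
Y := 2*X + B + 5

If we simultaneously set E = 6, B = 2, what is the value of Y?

17

Under do(E = 6, B = 2), each intervened variable's structural equation is replaced by its fixed value.
Y = 2*X + B + 5  [with X=5, B=2]  = 17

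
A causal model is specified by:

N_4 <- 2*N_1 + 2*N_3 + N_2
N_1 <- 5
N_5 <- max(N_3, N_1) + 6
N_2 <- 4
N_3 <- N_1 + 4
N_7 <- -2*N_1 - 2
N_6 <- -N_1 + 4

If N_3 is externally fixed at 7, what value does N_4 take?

The intervention breaks the incoming arrows to N_3: N_3 <- N_1 + 4 no longer applies, and N_3 = 7.
N_4 = 2*N_1 + 2*N_3 + N_2  [with N_1=5, N_3=7, N_2=4]  = 28

28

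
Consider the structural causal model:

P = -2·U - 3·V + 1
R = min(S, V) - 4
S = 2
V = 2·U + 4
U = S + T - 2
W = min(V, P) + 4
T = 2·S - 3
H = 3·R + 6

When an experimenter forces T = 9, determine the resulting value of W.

Under do(T=9), the mechanism T = 2·S - 3 is discarded; T is fixed at 9.
U = S + T - 2  [with S=2, T=9]  = 9
V = 2·U + 4  [with U=9]  = 22
P = -2·U - 3·V + 1  [with U=9, V=22]  = -83
W = min(V, P) + 4  [with V=22, P=-83]  = -79

-79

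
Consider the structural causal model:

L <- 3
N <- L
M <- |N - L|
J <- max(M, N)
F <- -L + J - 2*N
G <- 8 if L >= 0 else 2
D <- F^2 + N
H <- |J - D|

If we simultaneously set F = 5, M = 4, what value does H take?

24

Under do(F = 5, M = 4), each intervened variable's structural equation is replaced by its fixed value.
N = L  [with L=3]  = 3
J = max(M, N)  [with M=4, N=3]  = 4
D = F^2 + N  [with F=5, N=3]  = 28
H = |J - D|  [with J=4, D=28]  = 24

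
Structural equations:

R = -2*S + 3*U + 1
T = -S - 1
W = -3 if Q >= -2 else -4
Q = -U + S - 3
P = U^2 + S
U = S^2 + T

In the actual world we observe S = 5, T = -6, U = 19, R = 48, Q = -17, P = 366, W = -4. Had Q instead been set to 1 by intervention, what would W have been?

-3

Under do(Q=1), the mechanism Q = -U + S - 3 is discarded; Q is fixed at 1.
W = -3 if Q >= -2 else -4  [with Q=1]  = -3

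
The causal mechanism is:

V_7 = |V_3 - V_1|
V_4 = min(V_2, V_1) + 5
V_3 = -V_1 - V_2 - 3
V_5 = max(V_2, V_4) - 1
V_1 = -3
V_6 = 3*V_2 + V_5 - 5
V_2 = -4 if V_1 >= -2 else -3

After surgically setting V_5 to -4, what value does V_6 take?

The intervention breaks the incoming arrows to V_5: V_5 = max(V_2, V_4) - 1 no longer applies, and V_5 = -4.
V_2 = -4 if V_1 >= -2 else -3  [with V_1=-3]  = -3
V_6 = 3*V_2 + V_5 - 5  [with V_2=-3, V_5=-4]  = -18

-18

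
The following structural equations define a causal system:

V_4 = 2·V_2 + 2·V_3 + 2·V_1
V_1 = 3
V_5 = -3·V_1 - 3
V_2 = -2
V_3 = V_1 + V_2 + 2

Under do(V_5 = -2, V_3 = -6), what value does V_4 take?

Under do(V_5 = -2, V_3 = -6), each intervened variable's structural equation is replaced by its fixed value.
V_4 = 2·V_2 + 2·V_3 + 2·V_1  [with V_2=-2, V_3=-6, V_1=3]  = -10

-10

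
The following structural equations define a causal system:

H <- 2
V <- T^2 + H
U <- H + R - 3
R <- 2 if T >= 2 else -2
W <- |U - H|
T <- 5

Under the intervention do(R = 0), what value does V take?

The intervention breaks the incoming arrows to R: R <- 2 if T >= 2 else -2 no longer applies, and R = 0.
No directed path runs from R to V, so V keeps its natural value.
V = T^2 + H  [with T=5, H=2]  = 27

27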